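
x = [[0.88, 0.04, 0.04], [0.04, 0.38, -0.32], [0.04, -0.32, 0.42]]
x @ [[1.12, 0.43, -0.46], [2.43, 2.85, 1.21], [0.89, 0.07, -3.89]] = [[1.12, 0.50, -0.51], [0.68, 1.08, 1.69], [-0.36, -0.87, -2.04]]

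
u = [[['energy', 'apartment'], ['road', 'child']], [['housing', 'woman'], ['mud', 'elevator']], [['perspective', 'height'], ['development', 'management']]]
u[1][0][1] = 'woman'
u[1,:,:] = [['housing', 'woman'], ['mud', 'elevator']]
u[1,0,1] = 'woman'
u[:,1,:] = [['road', 'child'], ['mud', 'elevator'], ['development', 'management']]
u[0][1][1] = 'child'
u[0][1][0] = 'road'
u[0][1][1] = 'child'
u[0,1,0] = 'road'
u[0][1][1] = 'child'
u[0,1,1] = 'child'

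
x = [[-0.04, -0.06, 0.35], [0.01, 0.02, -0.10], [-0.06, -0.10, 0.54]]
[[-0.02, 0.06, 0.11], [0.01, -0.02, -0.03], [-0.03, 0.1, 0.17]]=x@[[1.91, -0.16, 0.56], [1.1, -0.2, 0.13], [0.36, 0.13, 0.41]]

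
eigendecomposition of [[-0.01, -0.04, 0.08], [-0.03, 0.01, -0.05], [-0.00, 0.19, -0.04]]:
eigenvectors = [[(0.88+0j),-0.05-0.55j,(-0.05+0.55j)], [(0.04+0j),0.18+0.36j,0.18-0.36j], [-0.48+0.00j,0.73+0.00j,0.73-0.00j]]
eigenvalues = [(-0.06+0j), (0.01+0.09j), (0.01-0.09j)]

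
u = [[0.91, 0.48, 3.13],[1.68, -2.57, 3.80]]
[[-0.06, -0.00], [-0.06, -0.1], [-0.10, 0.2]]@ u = [[-0.05, -0.03, -0.19], [-0.22, 0.23, -0.57], [0.24, -0.56, 0.45]]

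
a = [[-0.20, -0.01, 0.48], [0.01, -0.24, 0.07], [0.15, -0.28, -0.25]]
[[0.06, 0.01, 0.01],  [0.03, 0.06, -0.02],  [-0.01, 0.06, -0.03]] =a@[[0.2,0.35,0.10], [-0.05,-0.18,0.11], [0.21,0.17,0.06]]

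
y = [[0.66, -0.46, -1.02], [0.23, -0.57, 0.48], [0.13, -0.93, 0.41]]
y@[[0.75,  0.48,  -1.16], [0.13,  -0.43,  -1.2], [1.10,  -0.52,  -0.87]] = [[-0.69,1.05,0.67], [0.63,0.11,-0.0], [0.43,0.25,0.61]]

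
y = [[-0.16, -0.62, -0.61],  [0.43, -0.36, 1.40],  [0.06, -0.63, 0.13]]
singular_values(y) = [1.61, 0.94, 0.0]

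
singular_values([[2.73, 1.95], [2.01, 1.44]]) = [4.17, 0.0]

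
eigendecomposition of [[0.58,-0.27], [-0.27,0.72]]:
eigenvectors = [[-0.79, 0.61], [-0.61, -0.79]]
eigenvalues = [0.37, 0.93]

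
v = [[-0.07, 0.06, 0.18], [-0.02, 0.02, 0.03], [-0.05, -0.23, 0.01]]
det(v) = 0.00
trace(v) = -0.04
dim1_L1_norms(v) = [0.31, 0.07, 0.29]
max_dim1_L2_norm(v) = 0.24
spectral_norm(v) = 0.25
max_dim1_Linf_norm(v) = 0.23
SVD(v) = [[-0.44, -0.88, 0.19], [-0.11, -0.15, -0.98], [0.89, -0.45, -0.03]] @ diag([0.245174143692985, 0.19469811920802935, 0.009070922845417865]) @ [[-0.05, -0.95, -0.3], [0.45, 0.25, -0.86], [0.89, -0.17, 0.41]]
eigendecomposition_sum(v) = [[-0.04+0.03j, 0.06+0.16j, 0.09+0.01j],[(-0.01+0j), 0.00+0.03j, 0.02+0.01j],[(-0.03-0.02j), -0.10+0.06j, 0.06j]] + [[(-0.04-0.03j),0.06-0.16j,(0.09-0.01j)],[(-0.01-0j),-0.03j,(0.02-0.01j)],[-0.03+0.02j,(-0.1-0.06j),0.00-0.06j]] + [[0.01-0.00j,-0.05+0.00j,0j], [(-0+0j),0.01-0.00j,-0.00-0.00j], [0.01-0.00j,-0.03+0.00j,0.00+0.00j]]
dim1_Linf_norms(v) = [0.18, 0.03, 0.23]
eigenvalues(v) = [(-0.03+0.13j), (-0.03-0.13j), (0.03+0j)]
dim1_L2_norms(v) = [0.2, 0.04, 0.24]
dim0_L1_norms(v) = [0.14, 0.31, 0.22]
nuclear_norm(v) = 0.45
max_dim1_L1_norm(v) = 0.31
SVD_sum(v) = [[0.01, 0.10, 0.03], [0.00, 0.03, 0.01], [-0.01, -0.21, -0.07]] + [[-0.08,-0.04,0.15], [-0.01,-0.01,0.03], [-0.04,-0.02,0.08]] + [[0.00,  -0.00,  0.00], [-0.01,  0.00,  -0.00], [-0.00,  0.0,  -0.00]]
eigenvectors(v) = [[0.81+0.00j,(0.81-0j),0.83+0.00j],[(0.15+0.04j),0.15-0.04j,-0.22+0.00j],[0.12+0.55j,0.12-0.55j,0.51+0.00j]]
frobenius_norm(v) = 0.31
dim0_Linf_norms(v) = [0.07, 0.23, 0.18]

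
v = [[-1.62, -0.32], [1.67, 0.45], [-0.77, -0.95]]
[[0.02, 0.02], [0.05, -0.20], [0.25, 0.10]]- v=[[1.64, 0.34], [-1.62, -0.65], [1.02, 1.05]]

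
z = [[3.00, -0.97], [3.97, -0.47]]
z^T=[[3.00, 3.97], [-0.97, -0.47]]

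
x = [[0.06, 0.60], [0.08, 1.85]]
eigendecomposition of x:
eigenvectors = [[-1.0, -0.31], [0.04, -0.95]]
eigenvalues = [0.03, 1.88]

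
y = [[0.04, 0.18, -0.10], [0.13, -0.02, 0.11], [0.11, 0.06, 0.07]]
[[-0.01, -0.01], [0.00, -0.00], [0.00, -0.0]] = y @ [[0.03, -0.05], [-0.05, -0.01], [-0.00, 0.04]]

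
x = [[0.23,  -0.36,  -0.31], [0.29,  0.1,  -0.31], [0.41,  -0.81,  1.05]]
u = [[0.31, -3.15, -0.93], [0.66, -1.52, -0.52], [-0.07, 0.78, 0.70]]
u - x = [[0.08, -2.79, -0.62], [0.37, -1.62, -0.21], [-0.48, 1.59, -0.35]]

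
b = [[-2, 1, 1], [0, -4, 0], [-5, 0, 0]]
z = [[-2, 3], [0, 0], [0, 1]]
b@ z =[[4, -5], [0, 0], [10, -15]]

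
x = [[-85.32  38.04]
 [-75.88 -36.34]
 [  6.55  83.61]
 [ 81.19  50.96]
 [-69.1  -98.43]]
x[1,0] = -75.88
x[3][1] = 50.96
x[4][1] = -98.43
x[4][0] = -69.1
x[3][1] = 50.96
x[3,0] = 81.19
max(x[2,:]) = 83.61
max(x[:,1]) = 83.61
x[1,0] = -75.88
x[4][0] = -69.1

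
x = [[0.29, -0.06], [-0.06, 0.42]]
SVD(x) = [[-0.36, 0.93], [0.93, 0.36]] @ diag([0.44345903006477055, 0.2665409699352293]) @ [[-0.36, 0.93], [0.93, 0.36]]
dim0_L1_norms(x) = [0.35, 0.48]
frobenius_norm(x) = 0.52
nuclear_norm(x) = 0.71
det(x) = 0.12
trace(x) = 0.71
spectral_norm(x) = 0.44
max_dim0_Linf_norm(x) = 0.42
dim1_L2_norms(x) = [0.3, 0.42]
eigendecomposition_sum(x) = [[0.23, 0.09], [0.09, 0.04]] + [[0.06, -0.15], [-0.15, 0.38]]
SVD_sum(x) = [[0.06, -0.15], [-0.15, 0.38]] + [[0.23,0.09], [0.09,0.04]]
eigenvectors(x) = [[-0.93, 0.36], [-0.36, -0.93]]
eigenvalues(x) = [0.27, 0.44]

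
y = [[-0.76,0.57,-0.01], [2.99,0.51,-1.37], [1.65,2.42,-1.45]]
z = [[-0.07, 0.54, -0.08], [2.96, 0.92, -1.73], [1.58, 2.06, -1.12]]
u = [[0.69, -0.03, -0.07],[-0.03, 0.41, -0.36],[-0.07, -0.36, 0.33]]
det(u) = 0.00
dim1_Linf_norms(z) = [0.54, 2.96, 2.06]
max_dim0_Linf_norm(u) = 0.69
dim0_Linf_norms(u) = [0.69, 0.41, 0.36]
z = y + u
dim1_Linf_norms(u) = [0.69, 0.41, 0.36]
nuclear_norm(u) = 1.43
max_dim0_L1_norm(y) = 5.4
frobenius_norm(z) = 4.57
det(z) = -0.23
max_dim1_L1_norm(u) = 0.8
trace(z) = -0.27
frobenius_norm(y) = 4.76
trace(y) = -1.70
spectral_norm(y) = 4.37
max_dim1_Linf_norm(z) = 2.96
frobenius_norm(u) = 1.01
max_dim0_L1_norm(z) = 4.61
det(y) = -0.84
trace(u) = 1.43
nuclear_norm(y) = 6.35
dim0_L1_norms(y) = [5.4, 3.5, 2.83]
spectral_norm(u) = 0.74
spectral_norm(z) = 4.38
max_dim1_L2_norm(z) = 3.55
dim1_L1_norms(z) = [0.69, 5.61, 4.76]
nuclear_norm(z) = 5.73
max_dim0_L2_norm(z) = 3.36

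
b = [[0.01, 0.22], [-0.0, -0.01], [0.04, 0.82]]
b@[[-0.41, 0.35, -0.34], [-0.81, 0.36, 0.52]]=[[-0.18, 0.08, 0.11], [0.01, -0.0, -0.01], [-0.68, 0.31, 0.41]]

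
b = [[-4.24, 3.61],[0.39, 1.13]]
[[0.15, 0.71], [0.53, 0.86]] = b @ [[0.28, 0.37],[0.37, 0.63]]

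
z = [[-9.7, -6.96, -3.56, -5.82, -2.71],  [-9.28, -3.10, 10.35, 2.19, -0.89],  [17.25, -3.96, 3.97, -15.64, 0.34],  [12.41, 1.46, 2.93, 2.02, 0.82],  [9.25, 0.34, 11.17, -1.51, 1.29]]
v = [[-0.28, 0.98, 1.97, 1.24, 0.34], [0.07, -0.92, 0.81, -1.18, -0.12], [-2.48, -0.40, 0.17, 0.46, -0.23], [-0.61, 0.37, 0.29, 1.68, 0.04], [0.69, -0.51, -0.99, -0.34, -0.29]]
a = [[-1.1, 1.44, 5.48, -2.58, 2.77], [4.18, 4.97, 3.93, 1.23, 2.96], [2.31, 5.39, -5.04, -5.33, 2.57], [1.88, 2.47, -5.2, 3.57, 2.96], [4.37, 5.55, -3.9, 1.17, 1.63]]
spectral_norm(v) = 3.44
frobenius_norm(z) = 36.91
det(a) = -1374.29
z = a @ v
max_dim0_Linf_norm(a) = 5.55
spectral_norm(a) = 13.63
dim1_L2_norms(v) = [2.56, 1.71, 2.57, 1.85, 1.38]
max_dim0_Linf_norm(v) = 2.48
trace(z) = -5.52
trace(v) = 0.36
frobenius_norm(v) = 4.63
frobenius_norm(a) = 18.38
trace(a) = 4.03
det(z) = -1304.04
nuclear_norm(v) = 8.42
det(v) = 0.93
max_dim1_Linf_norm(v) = 2.48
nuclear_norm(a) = 33.88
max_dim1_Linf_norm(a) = 5.55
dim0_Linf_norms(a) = [4.37, 5.55, 5.48, 5.33, 2.96]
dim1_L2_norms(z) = [14.02, 14.44, 23.95, 13.02, 14.64]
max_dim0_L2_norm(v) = 2.66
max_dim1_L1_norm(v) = 4.81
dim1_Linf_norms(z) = [9.7, 10.35, 17.25, 12.41, 11.17]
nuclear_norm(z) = 63.75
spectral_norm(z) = 29.21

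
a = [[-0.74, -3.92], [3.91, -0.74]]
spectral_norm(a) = 3.99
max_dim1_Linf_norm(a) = 3.92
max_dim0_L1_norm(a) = 4.66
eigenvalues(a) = [(-0.74+3.91j), (-0.74-3.91j)]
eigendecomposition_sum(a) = [[-0.37+1.96j, -1.96-0.37j], [1.96+0.37j, (-0.37+1.96j)]] + [[(-0.37-1.96j), (-1.96+0.37j)],[1.96-0.37j, (-0.37-1.96j)]]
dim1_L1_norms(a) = [4.66, 4.65]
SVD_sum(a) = [[-0.37, -3.95], [-0.03, -0.37]] + [[-0.37, 0.03],[3.94, -0.37]]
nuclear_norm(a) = 7.97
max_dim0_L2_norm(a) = 3.99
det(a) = 15.87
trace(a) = -1.48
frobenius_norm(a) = 5.63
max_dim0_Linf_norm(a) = 3.92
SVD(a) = [[1.00, 0.09],[0.09, -1.00]] @ diag([3.989322401613604, 3.979322401613605]) @ [[-0.09, -1.0], [-1.00, 0.09]]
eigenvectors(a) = [[(0.71+0j),0.71-0.00j], [-0.71j,0.00+0.71j]]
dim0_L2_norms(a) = [3.98, 3.99]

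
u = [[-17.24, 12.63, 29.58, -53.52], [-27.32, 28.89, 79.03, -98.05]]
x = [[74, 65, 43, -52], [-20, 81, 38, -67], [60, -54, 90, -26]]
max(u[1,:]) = 79.03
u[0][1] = 12.63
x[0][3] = -52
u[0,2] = 29.58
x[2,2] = 90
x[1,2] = 38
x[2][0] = 60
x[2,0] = 60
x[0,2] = 43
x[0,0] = 74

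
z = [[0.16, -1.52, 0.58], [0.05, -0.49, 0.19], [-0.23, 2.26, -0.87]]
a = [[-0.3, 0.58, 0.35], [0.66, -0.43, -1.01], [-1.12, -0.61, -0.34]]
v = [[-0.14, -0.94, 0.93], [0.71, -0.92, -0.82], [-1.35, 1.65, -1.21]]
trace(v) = -2.27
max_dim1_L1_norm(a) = 2.1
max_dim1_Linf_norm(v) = 1.65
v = z + a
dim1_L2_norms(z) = [1.63, 0.53, 2.43]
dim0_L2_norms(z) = [0.28, 2.77, 1.06]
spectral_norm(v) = 2.74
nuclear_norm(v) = 4.73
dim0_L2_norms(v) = [1.53, 2.11, 1.73]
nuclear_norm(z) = 2.99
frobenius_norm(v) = 3.13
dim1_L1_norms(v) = [2.01, 2.45, 4.21]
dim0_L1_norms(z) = [0.44, 4.27, 1.64]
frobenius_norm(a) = 1.98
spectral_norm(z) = 2.98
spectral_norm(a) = 1.44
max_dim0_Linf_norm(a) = 1.12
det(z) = -0.00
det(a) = 0.62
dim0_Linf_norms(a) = [1.12, 0.61, 1.01]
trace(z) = -1.20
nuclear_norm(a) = 3.09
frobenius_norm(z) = 2.98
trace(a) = -1.07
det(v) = -2.26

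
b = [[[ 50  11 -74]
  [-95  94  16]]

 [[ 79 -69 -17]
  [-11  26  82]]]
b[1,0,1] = -69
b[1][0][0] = 79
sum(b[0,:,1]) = 105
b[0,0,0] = 50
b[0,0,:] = [50, 11, -74]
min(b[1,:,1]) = -69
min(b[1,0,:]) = -69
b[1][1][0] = -11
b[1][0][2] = -17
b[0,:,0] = [50, -95]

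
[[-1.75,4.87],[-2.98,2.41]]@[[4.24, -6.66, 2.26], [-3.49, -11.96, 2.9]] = [[-24.42, -46.59, 10.17], [-21.05, -8.98, 0.25]]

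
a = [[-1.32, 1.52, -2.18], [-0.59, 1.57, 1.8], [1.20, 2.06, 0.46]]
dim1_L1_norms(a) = [5.02, 3.96, 3.72]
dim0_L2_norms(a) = [1.88, 3.0, 2.86]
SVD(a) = [[-0.33, -0.93, -0.14], [0.71, -0.15, -0.69], [0.63, -0.33, 0.71]] @ diag([3.063818250120979, 2.980159081939061, 1.5764103452343077]) @ [[0.25,  0.62,  0.75], [0.31,  -0.78,  0.54], [0.92,  0.09,  -0.39]]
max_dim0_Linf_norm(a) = 2.18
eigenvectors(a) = [[(0.82+0j), 0.82-0.00j, -0.04+0.00j], [0.00+0.32j, 0.00-0.32j, (0.79+0j)], [(-0.06-0.48j), -0.06+0.48j, (0.62+0j)]]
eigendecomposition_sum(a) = [[(-0.66+0.88j), (0.8+0.54j), -1.06-0.63j], [(-0.34-0.25j), (-0.21+0.31j), (0.24-0.41j)], [0.56+0.32j, (0.25-0.51j), -0.29+0.67j]] + [[(-0.66-0.88j), 0.80-0.54j, (-1.06+0.63j)], [(-0.34+0.25j), (-0.21-0.31j), (0.24+0.41j)], [(0.56-0.32j), 0.25+0.51j, -0.29-0.67j]] + [[-0.00-0.00j, -0.09-0.00j, (-0.06-0j)], [0.09+0.00j, (1.98+0j), (1.32+0j)], [(0.07+0j), 1.56+0.00j, (1.03+0j)]]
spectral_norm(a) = 3.06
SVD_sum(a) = [[-0.26, -0.63, -0.77], [0.55, 1.33, 1.61], [0.49, 1.18, 1.43]] + [[-0.85, 2.17, -1.5], [-0.13, 0.34, -0.24], [-0.31, 0.78, -0.54]] + [[-0.21, -0.02, 0.09], [-1.0, -0.1, 0.42], [1.02, 0.10, -0.43]]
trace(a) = 0.71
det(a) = 14.39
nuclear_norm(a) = 7.62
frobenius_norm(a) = 4.56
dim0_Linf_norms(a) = [1.32, 2.06, 2.18]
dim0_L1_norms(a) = [3.11, 5.15, 4.44]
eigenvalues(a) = [(-1.15+1.86j), (-1.15-1.86j), (3.01+0j)]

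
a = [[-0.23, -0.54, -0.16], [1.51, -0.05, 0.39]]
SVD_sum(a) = [[-0.27, -0.01, -0.07], [1.5, 0.05, 0.41]] + [[0.04, -0.53, -0.09], [0.01, -0.1, -0.02]]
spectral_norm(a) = 1.58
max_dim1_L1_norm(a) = 1.95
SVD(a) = [[-0.18, 0.98], [0.98, 0.18]] @ diag([1.5821995143981002, 0.549039795131842]) @ [[0.97, 0.03, 0.26], [0.07, -0.98, -0.16]]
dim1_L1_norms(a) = [0.93, 1.95]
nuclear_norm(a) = 2.13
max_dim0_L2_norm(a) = 1.53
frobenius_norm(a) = 1.67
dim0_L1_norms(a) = [1.74, 0.59, 0.55]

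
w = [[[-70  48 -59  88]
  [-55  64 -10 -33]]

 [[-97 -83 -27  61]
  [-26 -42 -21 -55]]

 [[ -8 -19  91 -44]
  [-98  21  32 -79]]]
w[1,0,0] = -97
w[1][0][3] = 61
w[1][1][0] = -26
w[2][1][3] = -79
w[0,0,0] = -70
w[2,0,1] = -19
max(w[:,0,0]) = -8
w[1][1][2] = -21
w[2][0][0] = -8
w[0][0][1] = 48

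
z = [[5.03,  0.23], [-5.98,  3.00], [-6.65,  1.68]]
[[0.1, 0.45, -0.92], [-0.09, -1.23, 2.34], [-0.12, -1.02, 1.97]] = z@[[0.02, 0.1, -0.20], [0.01, -0.21, 0.38]]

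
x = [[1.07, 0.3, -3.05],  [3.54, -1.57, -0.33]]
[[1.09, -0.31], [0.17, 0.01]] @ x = [[0.07, 0.81, -3.22], [0.22, 0.04, -0.52]]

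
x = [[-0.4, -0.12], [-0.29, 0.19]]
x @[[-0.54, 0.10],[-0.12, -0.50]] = [[0.23, 0.02],[0.13, -0.12]]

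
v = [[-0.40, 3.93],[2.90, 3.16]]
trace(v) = 2.76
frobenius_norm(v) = 5.83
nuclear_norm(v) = 7.70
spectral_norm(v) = 5.32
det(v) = -12.66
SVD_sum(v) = [[1.26,3.29], [1.43,3.72]] + [[-1.66, 0.64], [1.47, -0.56]]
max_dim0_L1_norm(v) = 7.09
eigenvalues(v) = [-2.44, 5.2]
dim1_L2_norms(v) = [3.95, 4.29]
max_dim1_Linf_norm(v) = 3.93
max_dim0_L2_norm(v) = 5.04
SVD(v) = [[0.66, 0.75], [0.75, -0.66]] @ diag([5.324019747715139, 2.3780903527703114]) @ [[0.36,0.93], [-0.93,0.36]]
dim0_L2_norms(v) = [2.93, 5.04]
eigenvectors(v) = [[-0.89, -0.57], [0.46, -0.82]]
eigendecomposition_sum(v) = [[-1.79, 1.25], [0.93, -0.65]] + [[1.39,  2.68], [1.97,  3.81]]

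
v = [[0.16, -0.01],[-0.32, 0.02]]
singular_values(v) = [0.36, 0.0]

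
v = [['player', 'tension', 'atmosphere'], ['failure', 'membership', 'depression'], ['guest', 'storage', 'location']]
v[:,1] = ['tension', 'membership', 'storage']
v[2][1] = 'storage'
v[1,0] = 'failure'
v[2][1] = 'storage'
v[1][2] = 'depression'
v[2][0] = 'guest'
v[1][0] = 'failure'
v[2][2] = 'location'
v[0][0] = 'player'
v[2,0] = 'guest'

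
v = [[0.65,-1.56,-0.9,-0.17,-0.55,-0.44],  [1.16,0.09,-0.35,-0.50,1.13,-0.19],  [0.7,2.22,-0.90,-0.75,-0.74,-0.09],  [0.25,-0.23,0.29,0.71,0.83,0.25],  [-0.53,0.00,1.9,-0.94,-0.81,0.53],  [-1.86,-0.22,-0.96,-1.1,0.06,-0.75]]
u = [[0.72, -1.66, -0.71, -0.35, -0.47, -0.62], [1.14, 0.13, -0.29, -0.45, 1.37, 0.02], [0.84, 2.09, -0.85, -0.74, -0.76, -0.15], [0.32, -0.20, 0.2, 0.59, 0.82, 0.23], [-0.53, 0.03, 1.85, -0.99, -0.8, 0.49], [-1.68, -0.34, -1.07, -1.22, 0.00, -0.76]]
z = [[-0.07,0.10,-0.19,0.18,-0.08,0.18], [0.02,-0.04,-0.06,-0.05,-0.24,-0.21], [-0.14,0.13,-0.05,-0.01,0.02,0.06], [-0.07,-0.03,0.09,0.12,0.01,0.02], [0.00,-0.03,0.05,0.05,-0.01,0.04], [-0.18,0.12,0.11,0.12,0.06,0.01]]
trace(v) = -1.01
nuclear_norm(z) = 1.25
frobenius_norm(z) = 0.62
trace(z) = -0.04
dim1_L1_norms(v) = [4.27, 3.42, 5.4, 2.56, 4.71, 4.95]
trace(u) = -0.97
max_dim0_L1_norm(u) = 5.23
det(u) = -0.21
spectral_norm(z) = 0.43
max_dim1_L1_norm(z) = 0.8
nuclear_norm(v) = 11.46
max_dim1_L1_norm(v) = 5.4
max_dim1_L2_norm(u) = 2.64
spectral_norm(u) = 2.85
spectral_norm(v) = 2.91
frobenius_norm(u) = 5.28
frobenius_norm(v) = 5.29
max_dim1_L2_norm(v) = 2.71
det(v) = 3.07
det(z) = 0.00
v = z + u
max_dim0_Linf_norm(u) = 2.09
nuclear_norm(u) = 11.47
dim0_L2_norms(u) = [2.39, 2.7, 2.43, 1.92, 2.0, 1.13]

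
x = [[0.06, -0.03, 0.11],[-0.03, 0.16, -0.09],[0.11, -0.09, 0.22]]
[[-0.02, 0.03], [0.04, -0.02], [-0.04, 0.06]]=x @ [[-0.27, 0.28],[0.25, 0.03],[0.06, 0.15]]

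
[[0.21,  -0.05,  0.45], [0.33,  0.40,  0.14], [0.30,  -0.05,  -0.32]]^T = [[0.21,  0.33,  0.30], [-0.05,  0.4,  -0.05], [0.45,  0.14,  -0.32]]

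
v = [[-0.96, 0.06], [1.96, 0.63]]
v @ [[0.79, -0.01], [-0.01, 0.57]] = [[-0.76, 0.04],[1.54, 0.34]]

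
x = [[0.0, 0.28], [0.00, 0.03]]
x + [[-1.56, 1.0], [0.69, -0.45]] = [[-1.56,1.28],  [0.69,-0.42]]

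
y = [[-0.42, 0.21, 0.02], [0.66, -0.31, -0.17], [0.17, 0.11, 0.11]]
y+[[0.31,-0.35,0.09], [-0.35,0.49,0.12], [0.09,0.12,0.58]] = [[-0.11, -0.14, 0.11], [0.31, 0.18, -0.05], [0.26, 0.23, 0.69]]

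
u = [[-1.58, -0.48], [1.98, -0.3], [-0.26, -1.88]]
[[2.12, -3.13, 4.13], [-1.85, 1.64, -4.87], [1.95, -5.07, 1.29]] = u @ [[-1.07, 1.21, -2.51],  [-0.89, 2.53, -0.34]]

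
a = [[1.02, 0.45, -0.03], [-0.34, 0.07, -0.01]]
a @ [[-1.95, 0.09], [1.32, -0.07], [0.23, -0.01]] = [[-1.4, 0.06],[0.75, -0.04]]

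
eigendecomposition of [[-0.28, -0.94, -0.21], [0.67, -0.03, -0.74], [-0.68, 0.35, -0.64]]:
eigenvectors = [[(-0.1+0.59j), (-0.1-0.59j), 0.55+0.00j], [0.69+0.00j, (0.69-0j), 0.24+0.00j], [-0.14-0.40j, -0.14+0.40j, (0.8+0j)]]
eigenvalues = [(0.02+1j), (0.02-1j), (-1+0j)]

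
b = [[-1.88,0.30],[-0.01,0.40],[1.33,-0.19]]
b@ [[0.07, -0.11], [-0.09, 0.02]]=[[-0.16,0.21], [-0.04,0.01], [0.11,-0.15]]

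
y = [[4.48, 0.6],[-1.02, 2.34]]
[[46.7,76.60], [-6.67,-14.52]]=y@[[10.21, 16.94], [1.60, 1.18]]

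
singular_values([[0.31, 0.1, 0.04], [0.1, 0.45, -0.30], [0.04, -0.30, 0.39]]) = [0.73, 0.35, 0.08]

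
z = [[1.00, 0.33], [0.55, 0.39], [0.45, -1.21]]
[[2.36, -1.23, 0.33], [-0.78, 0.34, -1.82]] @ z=[[1.83,-0.1], [-1.41,2.08]]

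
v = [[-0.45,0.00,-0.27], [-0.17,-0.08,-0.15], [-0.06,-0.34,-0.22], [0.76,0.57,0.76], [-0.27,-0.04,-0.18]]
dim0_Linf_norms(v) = [0.76, 0.57, 0.76]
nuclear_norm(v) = 1.78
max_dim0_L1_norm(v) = 1.71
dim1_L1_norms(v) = [0.72, 0.4, 0.62, 2.09, 0.49]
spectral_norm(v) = 1.39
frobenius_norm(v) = 1.44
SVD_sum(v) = [[-0.3, -0.20, -0.29], [-0.16, -0.1, -0.15], [-0.21, -0.14, -0.2], [0.8, 0.52, 0.76], [-0.20, -0.13, -0.19]] + [[-0.15, 0.2, 0.02],[-0.02, 0.02, 0.00],[0.15, -0.20, -0.02],[-0.04, 0.05, 0.0],[-0.07, 0.09, 0.01]] + [[0.00,0.0,-0.00], [0.00,0.0,-0.0], [0.00,0.00,-0.0], [0.00,0.0,-0.0], [-0.00,-0.00,0.0]]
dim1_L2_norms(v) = [0.52, 0.24, 0.41, 1.22, 0.33]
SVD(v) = [[-0.33,-0.65,0.21], [-0.17,-0.07,0.85], [-0.23,0.67,0.13], [0.87,-0.16,0.17], [-0.22,-0.30,-0.44]] @ diag([1.394609159218598, 0.37794299572819723, 0.0049381174136881424]) @ [[0.66,0.43,0.62], [0.60,-0.80,-0.08], [0.47,0.42,-0.78]]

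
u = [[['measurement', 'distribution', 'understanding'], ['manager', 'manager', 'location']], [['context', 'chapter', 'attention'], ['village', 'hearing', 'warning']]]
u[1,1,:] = ['village', 'hearing', 'warning']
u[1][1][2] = 'warning'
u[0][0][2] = 'understanding'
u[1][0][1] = 'chapter'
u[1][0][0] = 'context'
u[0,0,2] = 'understanding'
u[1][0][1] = 'chapter'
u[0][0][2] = 'understanding'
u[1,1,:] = ['village', 'hearing', 'warning']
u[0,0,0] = 'measurement'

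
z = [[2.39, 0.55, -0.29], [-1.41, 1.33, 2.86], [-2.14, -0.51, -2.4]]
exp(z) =[[7.28, 3.02, 1.14], [-13.5, -0.34, 1.64], [-2.47, -1.40, -0.56]]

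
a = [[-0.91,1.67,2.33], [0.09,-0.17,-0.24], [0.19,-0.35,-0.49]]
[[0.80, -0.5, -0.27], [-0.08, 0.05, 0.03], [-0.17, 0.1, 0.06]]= a @ [[0.27, 0.37, -0.5], [0.32, -0.36, -0.31], [0.22, 0.19, -0.09]]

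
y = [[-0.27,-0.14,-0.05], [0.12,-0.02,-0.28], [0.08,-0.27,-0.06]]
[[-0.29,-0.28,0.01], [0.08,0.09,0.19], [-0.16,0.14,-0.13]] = y @[[0.68,1.12,-0.19], [0.81,-0.21,0.59], [-0.07,0.18,-0.79]]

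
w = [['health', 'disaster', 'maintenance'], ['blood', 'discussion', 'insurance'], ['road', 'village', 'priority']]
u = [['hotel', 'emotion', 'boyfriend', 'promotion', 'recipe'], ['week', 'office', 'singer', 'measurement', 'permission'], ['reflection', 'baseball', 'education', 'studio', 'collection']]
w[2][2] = 'priority'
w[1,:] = ['blood', 'discussion', 'insurance']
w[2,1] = 'village'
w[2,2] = 'priority'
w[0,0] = 'health'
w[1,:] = ['blood', 'discussion', 'insurance']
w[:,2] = ['maintenance', 'insurance', 'priority']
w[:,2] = ['maintenance', 'insurance', 'priority']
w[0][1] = 'disaster'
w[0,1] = 'disaster'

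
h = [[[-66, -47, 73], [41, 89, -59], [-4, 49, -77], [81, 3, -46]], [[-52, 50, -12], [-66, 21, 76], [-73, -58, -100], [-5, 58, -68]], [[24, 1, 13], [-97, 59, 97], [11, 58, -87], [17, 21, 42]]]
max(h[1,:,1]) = 58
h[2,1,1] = 59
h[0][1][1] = 89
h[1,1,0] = -66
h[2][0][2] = 13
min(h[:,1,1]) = 21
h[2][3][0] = 17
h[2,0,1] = 1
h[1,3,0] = -5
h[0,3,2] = -46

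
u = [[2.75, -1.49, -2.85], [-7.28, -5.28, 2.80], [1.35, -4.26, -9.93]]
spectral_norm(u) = 11.84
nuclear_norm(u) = 22.51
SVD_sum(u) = [[1.62, -0.71, -3.53],  [-1.87, 0.82, 4.06],  [4.20, -1.84, -9.11]] + [[0.21, 0.23, 0.05], [-5.57, -5.92, -1.37], [-2.57, -2.73, -0.63]] + [[0.91, -1.00, 0.62],[0.16, -0.18, 0.11],[-0.28, 0.31, -0.19]]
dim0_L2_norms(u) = [7.9, 6.95, 10.7]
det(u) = 170.36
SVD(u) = [[-0.33, 0.03, -0.94],[0.38, -0.91, -0.17],[-0.86, -0.42, 0.29]] @ diag([11.839456784317866, 9.083765439371572, 1.5840986379478623]) @ [[-0.41, 0.18, 0.89], [0.68, 0.72, 0.17], [-0.61, 0.67, -0.42]]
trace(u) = -12.46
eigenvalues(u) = [(2.87+0j), (-7.66+0.85j), (-7.66-0.85j)]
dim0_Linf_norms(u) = [7.28, 5.28, 9.93]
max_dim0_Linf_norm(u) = 9.93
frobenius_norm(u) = 15.01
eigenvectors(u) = [[0.76+0.00j, 0.18-0.01j, (0.18+0.01j)], [(-0.59+0j), -0.41-0.18j, -0.41+0.18j], [(0.28+0j), (0.88+0j), (0.88-0j)]]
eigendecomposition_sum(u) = [[(2.98+0j),  -0.18+0.00j,  (-0.7+0j)], [-2.30+0.00j,  (0.14-0j),  0.54+0.00j], [(1.08+0j),  (-0.06+0j),  (-0.25+0j)]] + [[-0.12-2.47j,-0.66-3.72j,-1.07-1.09j], [(-2.49+5.51j),-2.71+8.83j,(1.13+3.56j)], [(0.14-11.88j),-2.10-18.03j,(-4.84-5.51j)]] + [[(-0.12+2.47j), -0.66+3.72j, (-1.07+1.09j)], [(-2.49-5.51j), (-2.71-8.83j), (1.13-3.56j)], [(0.14+11.88j), -2.10+18.03j, (-4.84+5.51j)]]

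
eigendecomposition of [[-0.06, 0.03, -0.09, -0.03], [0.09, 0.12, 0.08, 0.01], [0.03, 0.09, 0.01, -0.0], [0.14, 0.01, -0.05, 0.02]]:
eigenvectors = [[0.06+0.00j,(0.19-0.26j),0.19+0.26j,(0.51+0j)],[(-0.84+0j),(-0.11+0.09j),(-0.11-0.09j),-0.28+0.00j],[-0.50+0.00j,(0.03+0.09j),(0.03-0.09j),(0.15+0j)],[(0.18+0j),(-0.93+0j),(-0.93-0j),(-0.8+0j)]]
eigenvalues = [(0.16+0j), (-0.01+0.04j), (-0.01-0.04j), (-0.06+0j)]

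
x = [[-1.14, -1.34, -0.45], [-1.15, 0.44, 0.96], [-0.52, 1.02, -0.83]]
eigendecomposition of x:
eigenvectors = [[-0.45, 0.89, 0.36], [0.79, 0.45, -0.25], [0.42, 0.0, 0.90]]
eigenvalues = [1.62, -1.82, -1.33]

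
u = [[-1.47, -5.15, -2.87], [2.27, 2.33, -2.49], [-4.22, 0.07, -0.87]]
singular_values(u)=[6.64, 4.23, 3.22]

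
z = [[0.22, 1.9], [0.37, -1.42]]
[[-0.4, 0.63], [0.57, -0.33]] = z @ [[0.50,0.27], [-0.27,0.3]]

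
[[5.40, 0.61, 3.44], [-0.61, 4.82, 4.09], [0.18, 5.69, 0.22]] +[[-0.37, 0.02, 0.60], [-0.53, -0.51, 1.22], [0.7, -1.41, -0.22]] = [[5.03,0.63,4.04], [-1.14,4.31,5.31], [0.88,4.28,0.0]]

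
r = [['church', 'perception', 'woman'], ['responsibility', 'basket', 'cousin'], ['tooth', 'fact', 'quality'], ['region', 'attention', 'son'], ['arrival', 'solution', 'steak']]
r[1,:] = ['responsibility', 'basket', 'cousin']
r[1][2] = 'cousin'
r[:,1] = ['perception', 'basket', 'fact', 'attention', 'solution']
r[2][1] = 'fact'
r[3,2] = 'son'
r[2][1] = 'fact'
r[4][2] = 'steak'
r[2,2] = 'quality'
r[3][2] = 'son'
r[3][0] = 'region'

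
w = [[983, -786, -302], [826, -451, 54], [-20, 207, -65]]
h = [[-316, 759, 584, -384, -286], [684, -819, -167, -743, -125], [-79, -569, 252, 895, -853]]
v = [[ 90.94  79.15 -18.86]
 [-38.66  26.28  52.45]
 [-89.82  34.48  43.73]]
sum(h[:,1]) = -629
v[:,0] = [90.94, -38.66, -89.82]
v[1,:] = [-38.66, 26.28, 52.45]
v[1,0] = -38.66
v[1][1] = 26.28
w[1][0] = 826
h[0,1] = 759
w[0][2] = -302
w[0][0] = 983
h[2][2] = 252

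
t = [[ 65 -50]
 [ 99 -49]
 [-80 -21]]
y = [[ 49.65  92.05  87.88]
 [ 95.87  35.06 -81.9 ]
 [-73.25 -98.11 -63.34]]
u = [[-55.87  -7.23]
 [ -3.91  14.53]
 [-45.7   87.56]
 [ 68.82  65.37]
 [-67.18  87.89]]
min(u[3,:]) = 65.37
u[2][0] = -45.7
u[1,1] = 14.53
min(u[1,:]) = -3.91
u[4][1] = 87.89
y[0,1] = 92.05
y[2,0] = -73.25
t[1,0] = 99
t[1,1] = -49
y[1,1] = 35.06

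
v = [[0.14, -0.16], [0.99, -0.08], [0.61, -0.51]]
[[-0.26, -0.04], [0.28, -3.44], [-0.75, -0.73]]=v @ [[0.44, -3.72], [1.99, -3.01]]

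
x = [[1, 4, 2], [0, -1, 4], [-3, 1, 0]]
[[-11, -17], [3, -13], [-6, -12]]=x @[[1, 3], [-3, -3], [0, -4]]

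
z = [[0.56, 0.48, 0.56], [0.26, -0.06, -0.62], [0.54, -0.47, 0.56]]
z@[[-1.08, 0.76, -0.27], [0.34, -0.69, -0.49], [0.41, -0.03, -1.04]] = [[-0.21, 0.08, -0.97], [-0.56, 0.26, 0.60], [-0.51, 0.72, -0.5]]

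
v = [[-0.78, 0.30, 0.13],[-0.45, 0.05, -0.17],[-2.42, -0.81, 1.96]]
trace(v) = 1.23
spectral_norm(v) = 3.28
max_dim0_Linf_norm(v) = 2.42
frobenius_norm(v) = 3.36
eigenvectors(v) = [[0.04+0.00j, 0.44-0.18j, 0.44+0.18j], [(-0.1+0j), 0.54+0.26j, 0.54-0.26j], [0.99+0.00j, 0.65+0.00j, (0.65-0j)]]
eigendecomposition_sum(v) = [[(-0.06+0j), (-0.04+0j), (0.07+0j)], [0.15-0.00j, 0.10+0.00j, -0.19+0.00j], [(-1.51+0j), -1.05+0.00j, (1.9+0j)]] + [[(-0.36-0.01j), (0.17+0.19j), 0.03+0.02j],[-0.30-0.34j, -0.03+0.31j, 0.01+0.04j],[-0.45-0.20j, (0.12+0.32j), 0.03+0.04j]] + [[-0.36+0.01j,(0.17-0.19j),(0.03-0.02j)],[-0.30+0.34j,-0.03-0.31j,(0.01-0.04j)],[(-0.45+0.2j),(0.12-0.32j),(0.03-0.04j)]]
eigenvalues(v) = [(1.95+0j), (-0.36+0.34j), (-0.36-0.34j)]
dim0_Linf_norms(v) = [2.42, 0.81, 1.96]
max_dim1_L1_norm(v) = 5.19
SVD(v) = [[-0.19,-0.81,-0.55], [-0.07,-0.55,0.83], [-0.98,0.20,0.04]] @ diag([3.2818785577615794, 0.6988484304282687, 0.2101999129227227]) @ [[0.78,0.22,-0.59], [0.58,-0.62,0.53], [-0.24,-0.76,-0.61]]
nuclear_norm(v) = 4.19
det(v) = 0.48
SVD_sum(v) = [[-0.48,  -0.14,  0.36], [-0.19,  -0.05,  0.14], [-2.50,  -0.72,  1.89]] + [[-0.33, 0.35, -0.30], [-0.22, 0.24, -0.2], [0.08, -0.08, 0.07]] + [[0.03, 0.09, 0.07], [-0.04, -0.13, -0.11], [-0.00, -0.01, -0.01]]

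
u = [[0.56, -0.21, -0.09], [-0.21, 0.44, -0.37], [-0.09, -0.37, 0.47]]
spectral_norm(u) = 0.85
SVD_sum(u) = [[0.09,-0.20,0.17], [-0.2,0.44,-0.38], [0.17,-0.38,0.32]] + [[0.47, -0.01, -0.26], [-0.01, 0.0, 0.01], [-0.26, 0.01, 0.15]] + [[0.0, 0.0, 0.0], [0.00, 0.00, 0.00], [0.0, 0.00, 0.0]]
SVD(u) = [[-0.32, -0.87, 0.36], [0.72, 0.02, 0.7], [-0.62, 0.49, 0.62]] @ diag([0.8530733891278595, 0.6152747875882343, 0.0016518232839065111]) @ [[-0.32, 0.72, -0.62], [-0.87, 0.02, 0.49], [0.36, 0.70, 0.62]]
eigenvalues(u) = [0.0, 0.62, 0.85]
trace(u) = 1.47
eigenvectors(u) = [[0.36, 0.87, 0.32],[0.70, -0.02, -0.72],[0.62, -0.49, 0.62]]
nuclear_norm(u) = 1.47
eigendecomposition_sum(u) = [[0.0, 0.00, 0.0],[0.00, 0.0, 0.0],[0.00, 0.00, 0.0]] + [[0.47,-0.01,-0.26], [-0.01,0.0,0.01], [-0.26,0.01,0.15]] + [[0.09, -0.2, 0.17], [-0.20, 0.44, -0.38], [0.17, -0.38, 0.32]]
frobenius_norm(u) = 1.05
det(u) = 0.00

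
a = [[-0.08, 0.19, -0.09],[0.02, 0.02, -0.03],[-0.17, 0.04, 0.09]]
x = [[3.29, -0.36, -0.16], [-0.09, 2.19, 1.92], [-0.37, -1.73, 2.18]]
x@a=[[-0.24, 0.61, -0.3],[-0.28, 0.10, 0.12],[-0.38, -0.02, 0.28]]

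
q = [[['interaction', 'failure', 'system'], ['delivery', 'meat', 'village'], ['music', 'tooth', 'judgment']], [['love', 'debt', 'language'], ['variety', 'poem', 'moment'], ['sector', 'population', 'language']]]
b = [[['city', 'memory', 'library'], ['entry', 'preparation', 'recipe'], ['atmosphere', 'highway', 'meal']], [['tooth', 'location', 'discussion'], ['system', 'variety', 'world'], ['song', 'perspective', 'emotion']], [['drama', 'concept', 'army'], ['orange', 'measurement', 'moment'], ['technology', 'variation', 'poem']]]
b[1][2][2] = 'emotion'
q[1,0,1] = 'debt'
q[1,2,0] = 'sector'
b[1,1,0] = 'system'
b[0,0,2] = 'library'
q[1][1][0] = 'variety'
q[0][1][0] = 'delivery'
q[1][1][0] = 'variety'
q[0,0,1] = 'failure'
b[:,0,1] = ['memory', 'location', 'concept']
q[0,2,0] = 'music'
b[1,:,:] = [['tooth', 'location', 'discussion'], ['system', 'variety', 'world'], ['song', 'perspective', 'emotion']]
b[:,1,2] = ['recipe', 'world', 'moment']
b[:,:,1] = [['memory', 'preparation', 'highway'], ['location', 'variety', 'perspective'], ['concept', 'measurement', 'variation']]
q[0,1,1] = 'meat'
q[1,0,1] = 'debt'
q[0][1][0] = 'delivery'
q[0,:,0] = ['interaction', 'delivery', 'music']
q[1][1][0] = 'variety'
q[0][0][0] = 'interaction'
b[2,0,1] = 'concept'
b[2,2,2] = 'poem'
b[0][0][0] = 'city'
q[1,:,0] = ['love', 'variety', 'sector']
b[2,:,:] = [['drama', 'concept', 'army'], ['orange', 'measurement', 'moment'], ['technology', 'variation', 'poem']]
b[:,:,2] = [['library', 'recipe', 'meal'], ['discussion', 'world', 'emotion'], ['army', 'moment', 'poem']]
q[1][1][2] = 'moment'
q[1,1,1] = 'poem'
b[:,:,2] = [['library', 'recipe', 'meal'], ['discussion', 'world', 'emotion'], ['army', 'moment', 'poem']]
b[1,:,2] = ['discussion', 'world', 'emotion']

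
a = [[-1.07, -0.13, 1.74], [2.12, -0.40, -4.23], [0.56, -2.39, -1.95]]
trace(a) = -3.42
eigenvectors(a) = [[0.26, -0.88, 0.39], [-0.72, 0.13, -0.74], [-0.64, -0.45, 0.55]]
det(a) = 1.33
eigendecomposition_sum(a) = [[-0.50,0.60,1.15], [1.36,-1.63,-3.15], [1.20,-1.44,-2.77]] + [[-0.19, -0.08, 0.02], [0.03, 0.01, -0.00], [-0.10, -0.04, 0.01]] + [[-0.38, -0.64, 0.57], [0.73, 1.22, -1.08], [-0.54, -0.91, 0.81]]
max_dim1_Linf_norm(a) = 4.23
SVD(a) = [[-0.34, -0.30, -0.89], [0.83, 0.35, -0.44], [0.44, -0.89, 0.13]] @ diag([5.663758756433279, 2.1152946361369143, 0.11074904629731817]) @ [[0.42, -0.24, -0.88], [0.27, 0.95, -0.13], [0.87, -0.18, 0.46]]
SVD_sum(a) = [[-0.81,0.46,1.70], [1.96,-1.12,-4.11], [1.05,-0.60,-2.20]] + [[-0.17, -0.61, 0.08],  [0.2, 0.71, -0.10],  [-0.5, -1.79, 0.24]] + [[-0.09, 0.02, -0.05],  [-0.04, 0.01, -0.02],  [0.01, -0.0, 0.01]]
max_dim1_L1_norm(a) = 6.75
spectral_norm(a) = 5.66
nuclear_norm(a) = 7.89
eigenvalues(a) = [-4.9, -0.16, 1.64]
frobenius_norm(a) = 6.05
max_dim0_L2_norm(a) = 4.97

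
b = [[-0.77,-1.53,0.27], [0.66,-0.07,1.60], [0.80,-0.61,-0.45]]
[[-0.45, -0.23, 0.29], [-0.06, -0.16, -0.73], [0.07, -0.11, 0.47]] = b @ [[0.17, -0.05, 0.07], [0.19, 0.16, -0.31], [-0.10, -0.07, -0.5]]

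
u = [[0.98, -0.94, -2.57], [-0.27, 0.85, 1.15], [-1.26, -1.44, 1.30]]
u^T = [[0.98, -0.27, -1.26], [-0.94, 0.85, -1.44], [-2.57, 1.15, 1.30]]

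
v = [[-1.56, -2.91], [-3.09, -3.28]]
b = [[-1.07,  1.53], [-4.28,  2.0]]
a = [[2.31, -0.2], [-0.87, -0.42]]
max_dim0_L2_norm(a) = 2.47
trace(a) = 1.89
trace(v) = -4.84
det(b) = 4.41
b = v @ a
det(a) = -1.14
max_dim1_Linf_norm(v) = 3.28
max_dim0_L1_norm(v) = 6.19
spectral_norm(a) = 2.47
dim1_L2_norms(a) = [2.32, 0.97]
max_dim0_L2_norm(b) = 4.41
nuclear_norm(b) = 5.88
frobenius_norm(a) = 2.51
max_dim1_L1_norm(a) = 2.51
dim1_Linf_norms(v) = [2.91, 3.28]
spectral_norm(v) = 5.54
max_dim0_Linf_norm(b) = 4.28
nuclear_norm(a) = 2.93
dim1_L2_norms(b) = [1.87, 4.72]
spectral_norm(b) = 5.00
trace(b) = 0.93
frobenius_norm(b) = 5.08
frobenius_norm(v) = 5.59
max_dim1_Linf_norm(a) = 2.31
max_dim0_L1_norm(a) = 3.18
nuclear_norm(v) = 6.24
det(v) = -3.88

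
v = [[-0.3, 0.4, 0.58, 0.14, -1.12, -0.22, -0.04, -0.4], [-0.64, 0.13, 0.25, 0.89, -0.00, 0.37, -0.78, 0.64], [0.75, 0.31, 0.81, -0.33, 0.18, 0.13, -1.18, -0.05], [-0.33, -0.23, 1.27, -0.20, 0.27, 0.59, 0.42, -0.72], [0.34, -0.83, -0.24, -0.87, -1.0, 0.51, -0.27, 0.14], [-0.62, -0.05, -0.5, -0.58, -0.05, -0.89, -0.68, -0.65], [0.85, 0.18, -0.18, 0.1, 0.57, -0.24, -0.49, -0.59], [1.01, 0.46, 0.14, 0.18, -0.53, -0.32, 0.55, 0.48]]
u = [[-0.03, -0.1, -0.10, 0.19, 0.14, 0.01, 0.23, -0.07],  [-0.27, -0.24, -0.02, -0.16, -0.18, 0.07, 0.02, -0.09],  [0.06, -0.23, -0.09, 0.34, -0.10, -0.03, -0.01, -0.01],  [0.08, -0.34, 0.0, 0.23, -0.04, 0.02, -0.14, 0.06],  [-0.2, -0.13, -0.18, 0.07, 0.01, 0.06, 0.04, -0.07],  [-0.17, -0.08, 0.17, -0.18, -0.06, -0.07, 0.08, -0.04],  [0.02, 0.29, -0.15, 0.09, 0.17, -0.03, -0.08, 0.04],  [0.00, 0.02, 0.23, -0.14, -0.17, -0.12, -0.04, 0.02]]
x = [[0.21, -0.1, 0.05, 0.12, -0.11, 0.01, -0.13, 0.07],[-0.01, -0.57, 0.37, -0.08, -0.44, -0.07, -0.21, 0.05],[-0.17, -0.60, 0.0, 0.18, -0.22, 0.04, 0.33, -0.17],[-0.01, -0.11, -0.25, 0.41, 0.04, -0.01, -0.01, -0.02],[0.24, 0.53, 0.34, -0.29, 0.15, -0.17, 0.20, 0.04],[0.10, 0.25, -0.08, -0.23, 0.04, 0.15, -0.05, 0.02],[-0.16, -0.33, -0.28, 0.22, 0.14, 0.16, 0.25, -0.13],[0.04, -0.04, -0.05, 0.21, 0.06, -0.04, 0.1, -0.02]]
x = v @ u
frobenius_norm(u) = 1.10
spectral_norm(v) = 1.96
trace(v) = -1.46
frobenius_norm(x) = 1.71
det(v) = -2.81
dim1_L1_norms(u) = [0.87, 1.05, 0.87, 0.91, 0.76, 0.85, 0.87, 0.74]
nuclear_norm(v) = 11.50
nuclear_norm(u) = 2.36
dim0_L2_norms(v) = [1.85, 1.12, 1.74, 1.45, 1.72, 1.33, 1.8, 1.45]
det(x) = -0.00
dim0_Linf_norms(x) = [0.24, 0.6, 0.37, 0.41, 0.44, 0.17, 0.33, 0.17]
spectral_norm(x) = 1.27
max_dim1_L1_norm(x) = 1.96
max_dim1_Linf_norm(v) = 1.27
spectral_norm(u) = 0.68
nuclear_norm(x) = 3.44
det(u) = 0.00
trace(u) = -0.25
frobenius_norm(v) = 4.46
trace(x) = 0.58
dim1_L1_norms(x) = [0.8, 1.8, 1.71, 0.86, 1.96, 0.92, 1.67, 0.56]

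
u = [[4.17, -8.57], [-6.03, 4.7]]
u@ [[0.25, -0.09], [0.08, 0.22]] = [[0.36, -2.26], [-1.13, 1.58]]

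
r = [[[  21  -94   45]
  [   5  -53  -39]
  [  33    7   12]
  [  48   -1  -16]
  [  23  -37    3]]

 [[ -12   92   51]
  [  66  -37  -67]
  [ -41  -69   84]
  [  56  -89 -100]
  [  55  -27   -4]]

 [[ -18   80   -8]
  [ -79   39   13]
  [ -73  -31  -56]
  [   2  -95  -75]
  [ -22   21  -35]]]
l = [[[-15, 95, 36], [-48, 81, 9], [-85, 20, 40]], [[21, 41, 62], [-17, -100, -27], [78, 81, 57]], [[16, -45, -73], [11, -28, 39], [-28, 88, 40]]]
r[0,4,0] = 23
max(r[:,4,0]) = 55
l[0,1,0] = -48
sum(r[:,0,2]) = 88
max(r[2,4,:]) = 21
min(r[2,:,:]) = -95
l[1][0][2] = 62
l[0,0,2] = 36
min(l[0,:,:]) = -85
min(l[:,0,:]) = -73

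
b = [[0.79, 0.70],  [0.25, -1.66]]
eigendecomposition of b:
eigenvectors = [[1.00, -0.27], [0.10, 0.96]]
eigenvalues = [0.86, -1.73]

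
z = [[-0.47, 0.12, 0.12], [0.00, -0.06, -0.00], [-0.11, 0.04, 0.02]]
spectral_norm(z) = 0.51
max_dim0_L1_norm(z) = 0.58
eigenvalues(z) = [-0.44, -0.01, -0.06]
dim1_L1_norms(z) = [0.71, 0.06, 0.17]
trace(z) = -0.51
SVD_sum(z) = [[-0.47, 0.12, 0.12], [0.01, -0.0, -0.00], [-0.11, 0.03, 0.03]] + [[-0.00,-0.00,0.0],[-0.01,-0.06,0.00],[0.00,0.01,-0.0]] + [[0.0, 0.0, 0.0], [-0.0, -0.00, -0.00], [-0.0, -0.0, -0.01]]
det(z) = -0.00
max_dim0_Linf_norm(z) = 0.47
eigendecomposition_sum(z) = [[-0.47, 0.14, 0.12], [-0.0, -0.00, -0.00], [-0.11, 0.03, 0.03]] + [[0.00, -0.00, -0.00],  [-0.0, -0.0, -0.0],  [0.0, -0.0, -0.01]] + [[-0.00,  -0.01,  -0.00], [-0.00,  -0.06,  -0.0], [-0.0,  0.01,  -0.0]]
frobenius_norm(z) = 0.52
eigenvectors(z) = [[-0.97, -0.25, 0.23], [0.00, 0.0, 0.96], [-0.23, -0.97, -0.16]]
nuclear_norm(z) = 0.58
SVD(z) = [[-0.97, -0.07, -0.22], [0.03, -0.98, 0.2], [-0.23, 0.19, 0.95]] @ diag([0.5136379736456758, 0.059330055655679594, 0.007481746123602859]) @ [[0.94, -0.25, -0.24], [0.23, 0.97, -0.09], [-0.25, -0.03, -0.97]]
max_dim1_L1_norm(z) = 0.71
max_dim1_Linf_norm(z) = 0.47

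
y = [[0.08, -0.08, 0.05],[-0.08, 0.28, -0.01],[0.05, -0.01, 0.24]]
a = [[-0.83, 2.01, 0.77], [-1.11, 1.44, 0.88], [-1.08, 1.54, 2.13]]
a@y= [[-0.19,0.62,0.12],[-0.16,0.48,0.14],[-0.10,0.5,0.44]]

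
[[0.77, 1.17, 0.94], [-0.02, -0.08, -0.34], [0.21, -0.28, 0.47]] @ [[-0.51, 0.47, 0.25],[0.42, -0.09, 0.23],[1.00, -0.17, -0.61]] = [[1.04, 0.1, -0.11], [-0.36, 0.06, 0.18], [0.25, 0.04, -0.3]]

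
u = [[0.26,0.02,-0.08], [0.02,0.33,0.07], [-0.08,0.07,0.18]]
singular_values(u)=[0.36, 0.3, 0.11]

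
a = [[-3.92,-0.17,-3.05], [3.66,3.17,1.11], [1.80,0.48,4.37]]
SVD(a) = [[-0.63, -0.17, 0.76], [0.55, -0.79, 0.28], [0.55, 0.59, 0.59]] @ diag([7.659590924190055, 3.3278126504785064, 1.4825754069795323]) @ [[0.71, 0.28, 0.64], [-0.35, -0.66, 0.67], [-0.61, 0.7, 0.37]]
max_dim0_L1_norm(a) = 9.38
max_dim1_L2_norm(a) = 4.97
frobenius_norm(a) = 8.48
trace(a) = 3.62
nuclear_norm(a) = 12.47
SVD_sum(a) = [[-3.43,-1.32,-3.10], [2.99,1.16,2.71], [3.02,1.17,2.73]] + [[0.19, 0.36, -0.37], [0.92, 1.72, -1.75], [-0.69, -1.3, 1.32]] + [[-0.68,0.79,0.42], [-0.25,0.29,0.15], [-0.53,0.61,0.32]]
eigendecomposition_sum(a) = [[-3.49+0.00j, (0.01-0j), -1.41+0.00j], [1.88-0.00j, -0.01+0.00j, (0.76-0j)], [(0.71-0j), (-0+0j), 0.29-0.00j]] + [[-0.22+0.64j,  -0.09+0.95j,  (-0.82+0.64j)], [0.89+1.15j,  1.59+1.29j,  0.18+2.23j], [(0.55-1.59j),  (0.24-2.35j),  2.04-1.58j]] + [[(-0.22-0.64j), (-0.09-0.95j), -0.82-0.64j], [0.89-1.15j, (1.59-1.29j), (0.18-2.23j)], [(0.55+1.59j), (0.24+2.35j), 2.04+1.58j]]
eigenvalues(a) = [(-3.21+0j), (3.41+0.35j), (3.41-0.35j)]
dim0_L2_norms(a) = [5.66, 3.21, 5.44]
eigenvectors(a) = [[0.87+0.00j, -0.29+0.00j, -0.29-0.00j], [-0.47+0.00j, -0.34+0.52j, (-0.34-0.52j)], [(-0.18+0j), 0.72+0.00j, 0.72-0.00j]]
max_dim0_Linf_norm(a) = 4.37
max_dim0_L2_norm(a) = 5.66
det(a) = -37.79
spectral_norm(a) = 7.66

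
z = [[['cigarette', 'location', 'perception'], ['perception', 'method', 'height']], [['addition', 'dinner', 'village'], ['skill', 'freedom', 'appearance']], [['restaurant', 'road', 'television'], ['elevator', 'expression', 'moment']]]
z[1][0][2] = 'village'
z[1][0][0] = 'addition'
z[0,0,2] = 'perception'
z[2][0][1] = 'road'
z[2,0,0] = 'restaurant'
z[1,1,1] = 'freedom'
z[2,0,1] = 'road'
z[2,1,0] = 'elevator'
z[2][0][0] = 'restaurant'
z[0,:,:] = [['cigarette', 'location', 'perception'], ['perception', 'method', 'height']]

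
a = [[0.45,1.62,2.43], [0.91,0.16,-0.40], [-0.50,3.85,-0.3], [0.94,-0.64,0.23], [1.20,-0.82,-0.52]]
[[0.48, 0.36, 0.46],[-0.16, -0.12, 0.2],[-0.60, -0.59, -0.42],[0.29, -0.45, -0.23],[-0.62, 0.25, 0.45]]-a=[[0.03, -1.26, -1.97], [-1.07, -0.28, 0.60], [-0.1, -4.44, -0.12], [-0.65, 0.19, -0.46], [-1.82, 1.07, 0.97]]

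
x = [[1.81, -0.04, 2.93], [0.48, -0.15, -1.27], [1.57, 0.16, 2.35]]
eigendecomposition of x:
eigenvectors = [[0.77+0.00j, -0.00-0.29j, (-0+0.29j)], [-0.10+0.00j, -0.94+0.00j, -0.94-0.00j], [0.63+0.00j, 0.03+0.19j, 0.03-0.19j]]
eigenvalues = [(4.23+0j), (-0.11+0.41j), (-0.11-0.41j)]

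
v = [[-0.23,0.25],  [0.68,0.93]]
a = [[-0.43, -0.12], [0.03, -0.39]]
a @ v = [[0.02, -0.22],[-0.27, -0.36]]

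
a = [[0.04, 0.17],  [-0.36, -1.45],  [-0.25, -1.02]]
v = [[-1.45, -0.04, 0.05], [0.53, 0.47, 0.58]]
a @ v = [[0.03, 0.08, 0.10], [-0.25, -0.67, -0.86], [-0.18, -0.47, -0.6]]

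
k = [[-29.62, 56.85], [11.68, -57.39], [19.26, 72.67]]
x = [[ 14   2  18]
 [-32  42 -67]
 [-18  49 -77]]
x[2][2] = -77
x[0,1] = 2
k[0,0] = -29.62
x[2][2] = -77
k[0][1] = 56.85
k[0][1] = 56.85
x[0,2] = 18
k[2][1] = 72.67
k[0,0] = -29.62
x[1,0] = -32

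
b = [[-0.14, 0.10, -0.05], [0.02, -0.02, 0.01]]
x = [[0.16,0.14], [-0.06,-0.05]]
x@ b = [[-0.02, 0.01, -0.01], [0.01, -0.0, 0.0]]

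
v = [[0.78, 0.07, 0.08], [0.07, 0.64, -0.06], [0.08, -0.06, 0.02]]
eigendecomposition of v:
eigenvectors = [[0.11, -0.93, 0.34], [-0.11, -0.36, -0.93], [-0.99, -0.07, 0.14]]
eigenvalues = [0.0, 0.81, 0.62]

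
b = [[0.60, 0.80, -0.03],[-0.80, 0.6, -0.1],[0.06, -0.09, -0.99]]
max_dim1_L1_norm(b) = 1.5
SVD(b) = [[0.38, -0.81, 0.44], [0.89, 0.45, 0.06], [-0.25, 0.37, 0.9]] @ diag([1.0060376851056447, 1.0010458079341626, 0.9942310931391724]) @ [[-0.5, 0.85, 0.15],  [-0.82, -0.42, -0.38],  [0.27, 0.31, -0.91]]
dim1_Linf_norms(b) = [0.8, 0.8, 0.99]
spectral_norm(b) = 1.01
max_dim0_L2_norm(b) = 1.0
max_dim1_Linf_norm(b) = 0.99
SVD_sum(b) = [[-0.19, 0.33, 0.06], [-0.45, 0.77, 0.13], [0.12, -0.21, -0.04]] + [[0.67, 0.34, 0.31], [-0.37, -0.19, -0.17], [-0.3, -0.15, -0.14]] + [[0.12, 0.14, -0.4], [0.02, 0.02, -0.06], [0.24, 0.28, -0.81]]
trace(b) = 0.21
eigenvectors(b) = [[(-0.71+0j),(-0.71-0j),(-0.01+0j)],[-0.00-0.71j,-0.00+0.71j,(0.06+0j)],[-0.01+0.04j,(-0.01-0.04j),1.00+0.00j]]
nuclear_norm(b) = 3.00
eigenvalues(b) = [(0.6+0.8j), (0.6-0.8j), (-1+0j)]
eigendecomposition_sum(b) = [[(0.3+0.4j), 0.40-0.30j, -0.02+0.02j], [-0.40+0.30j, 0.30+0.40j, (-0.02-0.02j)], [0.03-0.02j, (-0.02-0.03j), 0j]] + [[(0.3-0.4j), 0.40+0.30j, -0.02-0.02j], [-0.40-0.30j, (0.3-0.4j), (-0.02+0.02j)], [0.03+0.02j, (-0.02+0.03j), 0.00-0.00j]] + [[(-0-0j), -0j, (0.01-0j)],[0.00+0.00j, (-0+0j), -0.06+0.00j],[(0.01+0j), (-0.06+0j), -0.99+0.00j]]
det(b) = -1.00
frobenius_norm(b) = 1.73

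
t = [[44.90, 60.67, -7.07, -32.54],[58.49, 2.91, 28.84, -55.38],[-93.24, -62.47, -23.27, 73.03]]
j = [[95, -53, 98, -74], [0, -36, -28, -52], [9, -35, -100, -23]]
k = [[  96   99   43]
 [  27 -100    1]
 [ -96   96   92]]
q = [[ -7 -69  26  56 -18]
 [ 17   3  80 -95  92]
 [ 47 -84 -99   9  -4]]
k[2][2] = 92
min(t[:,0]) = -93.24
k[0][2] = 43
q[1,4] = 92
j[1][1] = -36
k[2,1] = 96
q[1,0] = 17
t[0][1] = 60.67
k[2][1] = 96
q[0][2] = 26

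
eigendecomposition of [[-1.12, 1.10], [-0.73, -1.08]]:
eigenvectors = [[0.78+0.00j, (0.78-0j)],[0.01+0.63j, 0.01-0.63j]]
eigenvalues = [(-1.1+0.9j), (-1.1-0.9j)]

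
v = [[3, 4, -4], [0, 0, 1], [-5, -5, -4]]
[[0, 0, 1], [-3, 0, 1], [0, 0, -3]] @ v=[[-5, -5, -4], [-14, -17, 8], [15, 15, 12]]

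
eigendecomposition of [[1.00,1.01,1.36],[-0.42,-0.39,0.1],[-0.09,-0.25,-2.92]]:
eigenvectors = [[-0.92, -0.68, -0.31], [0.40, 0.73, -0.09], [-0.01, -0.04, 0.95]]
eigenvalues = [0.56, -0.01, -2.87]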